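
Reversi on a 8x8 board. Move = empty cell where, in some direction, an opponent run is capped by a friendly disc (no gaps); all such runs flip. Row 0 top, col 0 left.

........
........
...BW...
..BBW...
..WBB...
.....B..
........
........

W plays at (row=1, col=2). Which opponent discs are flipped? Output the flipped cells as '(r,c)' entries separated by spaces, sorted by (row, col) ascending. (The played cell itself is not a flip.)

Dir NW: first cell '.' (not opp) -> no flip
Dir N: first cell '.' (not opp) -> no flip
Dir NE: first cell '.' (not opp) -> no flip
Dir W: first cell '.' (not opp) -> no flip
Dir E: first cell '.' (not opp) -> no flip
Dir SW: first cell '.' (not opp) -> no flip
Dir S: first cell '.' (not opp) -> no flip
Dir SE: opp run (2,3) capped by W -> flip

Answer: (2,3)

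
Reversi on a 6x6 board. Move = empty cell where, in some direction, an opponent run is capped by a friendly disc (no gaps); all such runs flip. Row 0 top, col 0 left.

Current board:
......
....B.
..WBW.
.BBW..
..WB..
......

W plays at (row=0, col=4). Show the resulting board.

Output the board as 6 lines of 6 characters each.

Place W at (0,4); scan 8 dirs for brackets.
Dir NW: edge -> no flip
Dir N: edge -> no flip
Dir NE: edge -> no flip
Dir W: first cell '.' (not opp) -> no flip
Dir E: first cell '.' (not opp) -> no flip
Dir SW: first cell '.' (not opp) -> no flip
Dir S: opp run (1,4) capped by W -> flip
Dir SE: first cell '.' (not opp) -> no flip
All flips: (1,4)

Answer: ....W.
....W.
..WBW.
.BBW..
..WB..
......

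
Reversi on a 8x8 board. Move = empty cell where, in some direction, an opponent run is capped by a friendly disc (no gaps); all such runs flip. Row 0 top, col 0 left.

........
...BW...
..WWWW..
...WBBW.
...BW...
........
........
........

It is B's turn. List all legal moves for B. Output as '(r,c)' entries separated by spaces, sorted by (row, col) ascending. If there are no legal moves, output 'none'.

(0,3): no bracket -> illegal
(0,4): flips 2 -> legal
(0,5): no bracket -> illegal
(1,1): no bracket -> illegal
(1,2): flips 1 -> legal
(1,5): flips 2 -> legal
(1,6): flips 1 -> legal
(2,1): no bracket -> illegal
(2,6): no bracket -> illegal
(2,7): no bracket -> illegal
(3,1): flips 1 -> legal
(3,2): flips 1 -> legal
(3,7): flips 1 -> legal
(4,2): no bracket -> illegal
(4,5): flips 1 -> legal
(4,6): no bracket -> illegal
(4,7): no bracket -> illegal
(5,3): flips 1 -> legal
(5,4): flips 1 -> legal
(5,5): no bracket -> illegal

Answer: (0,4) (1,2) (1,5) (1,6) (3,1) (3,2) (3,7) (4,5) (5,3) (5,4)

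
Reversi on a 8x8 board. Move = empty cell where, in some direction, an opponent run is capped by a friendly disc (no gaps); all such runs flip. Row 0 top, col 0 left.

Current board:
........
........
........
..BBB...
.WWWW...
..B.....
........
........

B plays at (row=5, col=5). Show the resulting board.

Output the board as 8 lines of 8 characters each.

Place B at (5,5); scan 8 dirs for brackets.
Dir NW: opp run (4,4) capped by B -> flip
Dir N: first cell '.' (not opp) -> no flip
Dir NE: first cell '.' (not opp) -> no flip
Dir W: first cell '.' (not opp) -> no flip
Dir E: first cell '.' (not opp) -> no flip
Dir SW: first cell '.' (not opp) -> no flip
Dir S: first cell '.' (not opp) -> no flip
Dir SE: first cell '.' (not opp) -> no flip
All flips: (4,4)

Answer: ........
........
........
..BBB...
.WWWB...
..B..B..
........
........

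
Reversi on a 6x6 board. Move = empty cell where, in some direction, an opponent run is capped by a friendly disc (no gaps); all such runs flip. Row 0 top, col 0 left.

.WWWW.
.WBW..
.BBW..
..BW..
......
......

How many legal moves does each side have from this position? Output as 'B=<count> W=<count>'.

Answer: B=6 W=5

Derivation:
-- B to move --
(0,0): flips 1 -> legal
(0,5): no bracket -> illegal
(1,0): flips 1 -> legal
(1,4): flips 2 -> legal
(1,5): no bracket -> illegal
(2,0): no bracket -> illegal
(2,4): flips 1 -> legal
(3,4): flips 2 -> legal
(4,2): no bracket -> illegal
(4,3): no bracket -> illegal
(4,4): flips 1 -> legal
B mobility = 6
-- W to move --
(1,0): no bracket -> illegal
(2,0): flips 2 -> legal
(3,0): flips 2 -> legal
(3,1): flips 3 -> legal
(4,1): flips 1 -> legal
(4,2): flips 3 -> legal
(4,3): no bracket -> illegal
W mobility = 5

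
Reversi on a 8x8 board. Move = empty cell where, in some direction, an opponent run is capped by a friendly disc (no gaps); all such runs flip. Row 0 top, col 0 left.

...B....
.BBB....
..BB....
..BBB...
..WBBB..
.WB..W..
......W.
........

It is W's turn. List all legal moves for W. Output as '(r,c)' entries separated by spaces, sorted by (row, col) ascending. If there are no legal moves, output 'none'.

Answer: (0,0) (0,2) (2,4) (3,5) (4,6) (5,3) (6,2)

Derivation:
(0,0): flips 4 -> legal
(0,1): no bracket -> illegal
(0,2): flips 3 -> legal
(0,4): no bracket -> illegal
(1,0): no bracket -> illegal
(1,4): no bracket -> illegal
(2,0): no bracket -> illegal
(2,1): no bracket -> illegal
(2,4): flips 1 -> legal
(2,5): no bracket -> illegal
(3,1): no bracket -> illegal
(3,5): flips 1 -> legal
(3,6): no bracket -> illegal
(4,1): no bracket -> illegal
(4,6): flips 3 -> legal
(5,3): flips 1 -> legal
(5,4): no bracket -> illegal
(5,6): no bracket -> illegal
(6,1): no bracket -> illegal
(6,2): flips 1 -> legal
(6,3): no bracket -> illegal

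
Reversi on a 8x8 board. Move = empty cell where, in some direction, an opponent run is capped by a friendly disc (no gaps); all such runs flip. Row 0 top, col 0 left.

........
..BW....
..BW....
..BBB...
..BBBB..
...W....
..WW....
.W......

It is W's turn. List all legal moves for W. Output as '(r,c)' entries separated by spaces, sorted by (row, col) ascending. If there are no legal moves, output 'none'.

Answer: (0,1) (1,1) (2,1) (3,1) (3,5) (4,1) (5,6)

Derivation:
(0,1): flips 1 -> legal
(0,2): no bracket -> illegal
(0,3): no bracket -> illegal
(1,1): flips 1 -> legal
(2,1): flips 1 -> legal
(2,4): no bracket -> illegal
(2,5): no bracket -> illegal
(3,1): flips 2 -> legal
(3,5): flips 1 -> legal
(3,6): no bracket -> illegal
(4,1): flips 1 -> legal
(4,6): no bracket -> illegal
(5,1): no bracket -> illegal
(5,2): no bracket -> illegal
(5,4): no bracket -> illegal
(5,5): no bracket -> illegal
(5,6): flips 2 -> legal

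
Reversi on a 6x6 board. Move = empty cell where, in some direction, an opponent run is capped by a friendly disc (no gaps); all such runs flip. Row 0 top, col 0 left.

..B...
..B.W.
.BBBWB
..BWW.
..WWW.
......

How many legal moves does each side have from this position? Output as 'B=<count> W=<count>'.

-- B to move --
(0,3): flips 1 -> legal
(0,4): no bracket -> illegal
(0,5): flips 1 -> legal
(1,3): no bracket -> illegal
(1,5): no bracket -> illegal
(3,1): no bracket -> illegal
(3,5): flips 2 -> legal
(4,1): no bracket -> illegal
(4,5): flips 1 -> legal
(5,1): no bracket -> illegal
(5,2): flips 3 -> legal
(5,3): flips 2 -> legal
(5,4): flips 1 -> legal
(5,5): flips 2 -> legal
B mobility = 8
-- W to move --
(0,1): flips 2 -> legal
(0,3): no bracket -> illegal
(1,0): flips 2 -> legal
(1,1): flips 1 -> legal
(1,3): flips 1 -> legal
(1,5): no bracket -> illegal
(2,0): flips 3 -> legal
(3,0): no bracket -> illegal
(3,1): flips 1 -> legal
(3,5): no bracket -> illegal
(4,1): flips 2 -> legal
W mobility = 7

Answer: B=8 W=7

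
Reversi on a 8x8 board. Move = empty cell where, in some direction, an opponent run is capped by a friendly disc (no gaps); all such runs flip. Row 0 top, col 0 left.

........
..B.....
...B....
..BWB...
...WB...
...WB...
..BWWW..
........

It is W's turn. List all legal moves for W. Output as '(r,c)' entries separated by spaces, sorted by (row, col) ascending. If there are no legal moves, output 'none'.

Answer: (1,3) (2,1) (2,4) (2,5) (3,1) (3,5) (4,5) (5,5) (6,1) (7,1)

Derivation:
(0,1): no bracket -> illegal
(0,2): no bracket -> illegal
(0,3): no bracket -> illegal
(1,1): no bracket -> illegal
(1,3): flips 1 -> legal
(1,4): no bracket -> illegal
(2,1): flips 1 -> legal
(2,2): no bracket -> illegal
(2,4): flips 3 -> legal
(2,5): flips 1 -> legal
(3,1): flips 1 -> legal
(3,5): flips 2 -> legal
(4,1): no bracket -> illegal
(4,2): no bracket -> illegal
(4,5): flips 2 -> legal
(5,1): no bracket -> illegal
(5,2): no bracket -> illegal
(5,5): flips 2 -> legal
(6,1): flips 1 -> legal
(7,1): flips 1 -> legal
(7,2): no bracket -> illegal
(7,3): no bracket -> illegal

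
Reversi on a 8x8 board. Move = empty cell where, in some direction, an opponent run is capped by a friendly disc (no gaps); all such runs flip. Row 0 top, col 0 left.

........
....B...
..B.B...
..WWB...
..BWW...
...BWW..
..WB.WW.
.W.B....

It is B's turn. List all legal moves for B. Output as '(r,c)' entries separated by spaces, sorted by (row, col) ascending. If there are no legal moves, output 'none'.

Answer: (2,3) (3,1) (3,5) (4,5) (5,1) (5,2) (5,6) (6,1) (6,4) (7,7)

Derivation:
(2,1): no bracket -> illegal
(2,3): flips 2 -> legal
(3,1): flips 2 -> legal
(3,5): flips 1 -> legal
(4,1): no bracket -> illegal
(4,5): flips 3 -> legal
(4,6): no bracket -> illegal
(5,1): flips 1 -> legal
(5,2): flips 1 -> legal
(5,6): flips 2 -> legal
(5,7): no bracket -> illegal
(6,0): no bracket -> illegal
(6,1): flips 1 -> legal
(6,4): flips 2 -> legal
(6,7): no bracket -> illegal
(7,0): no bracket -> illegal
(7,2): no bracket -> illegal
(7,4): no bracket -> illegal
(7,5): no bracket -> illegal
(7,6): no bracket -> illegal
(7,7): flips 4 -> legal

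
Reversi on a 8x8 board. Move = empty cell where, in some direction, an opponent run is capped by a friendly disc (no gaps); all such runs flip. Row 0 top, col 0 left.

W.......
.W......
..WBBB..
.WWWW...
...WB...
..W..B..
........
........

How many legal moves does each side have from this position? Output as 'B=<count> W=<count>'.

-- B to move --
(0,1): no bracket -> illegal
(0,2): no bracket -> illegal
(1,0): no bracket -> illegal
(1,2): no bracket -> illegal
(1,3): no bracket -> illegal
(2,0): no bracket -> illegal
(2,1): flips 1 -> legal
(3,0): no bracket -> illegal
(3,5): no bracket -> illegal
(4,0): no bracket -> illegal
(4,1): flips 1 -> legal
(4,2): flips 2 -> legal
(4,5): flips 1 -> legal
(5,1): no bracket -> illegal
(5,3): flips 2 -> legal
(5,4): no bracket -> illegal
(6,1): flips 3 -> legal
(6,2): no bracket -> illegal
(6,3): no bracket -> illegal
B mobility = 6
-- W to move --
(1,2): flips 1 -> legal
(1,3): flips 1 -> legal
(1,4): flips 2 -> legal
(1,5): flips 1 -> legal
(1,6): flips 1 -> legal
(2,6): flips 3 -> legal
(3,5): no bracket -> illegal
(3,6): no bracket -> illegal
(4,5): flips 1 -> legal
(4,6): no bracket -> illegal
(5,3): no bracket -> illegal
(5,4): flips 1 -> legal
(5,6): no bracket -> illegal
(6,4): no bracket -> illegal
(6,5): no bracket -> illegal
(6,6): flips 2 -> legal
W mobility = 9

Answer: B=6 W=9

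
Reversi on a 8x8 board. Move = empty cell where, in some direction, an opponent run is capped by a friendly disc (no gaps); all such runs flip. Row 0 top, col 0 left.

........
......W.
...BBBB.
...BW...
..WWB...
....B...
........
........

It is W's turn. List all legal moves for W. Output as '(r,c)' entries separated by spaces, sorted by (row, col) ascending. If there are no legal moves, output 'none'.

Answer: (1,2) (1,3) (1,4) (1,5) (3,2) (3,6) (4,5) (6,4) (6,5)

Derivation:
(1,2): flips 1 -> legal
(1,3): flips 2 -> legal
(1,4): flips 1 -> legal
(1,5): flips 2 -> legal
(1,7): no bracket -> illegal
(2,2): no bracket -> illegal
(2,7): no bracket -> illegal
(3,2): flips 1 -> legal
(3,5): no bracket -> illegal
(3,6): flips 1 -> legal
(3,7): no bracket -> illegal
(4,5): flips 1 -> legal
(5,3): no bracket -> illegal
(5,5): no bracket -> illegal
(6,3): no bracket -> illegal
(6,4): flips 2 -> legal
(6,5): flips 1 -> legal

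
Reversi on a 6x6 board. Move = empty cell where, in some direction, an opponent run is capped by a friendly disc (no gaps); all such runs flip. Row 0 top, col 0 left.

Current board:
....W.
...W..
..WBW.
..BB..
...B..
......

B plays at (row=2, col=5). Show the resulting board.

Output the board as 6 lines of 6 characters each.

Answer: ....W.
...W..
..WBBB
..BB..
...B..
......

Derivation:
Place B at (2,5); scan 8 dirs for brackets.
Dir NW: first cell '.' (not opp) -> no flip
Dir N: first cell '.' (not opp) -> no flip
Dir NE: edge -> no flip
Dir W: opp run (2,4) capped by B -> flip
Dir E: edge -> no flip
Dir SW: first cell '.' (not opp) -> no flip
Dir S: first cell '.' (not opp) -> no flip
Dir SE: edge -> no flip
All flips: (2,4)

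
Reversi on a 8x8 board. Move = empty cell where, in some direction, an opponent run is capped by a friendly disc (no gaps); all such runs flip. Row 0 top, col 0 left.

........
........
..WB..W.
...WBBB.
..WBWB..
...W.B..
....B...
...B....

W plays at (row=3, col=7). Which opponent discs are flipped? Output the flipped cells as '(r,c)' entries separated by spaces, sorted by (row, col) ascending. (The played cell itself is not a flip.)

Answer: (3,4) (3,5) (3,6)

Derivation:
Dir NW: first cell 'W' (not opp) -> no flip
Dir N: first cell '.' (not opp) -> no flip
Dir NE: edge -> no flip
Dir W: opp run (3,6) (3,5) (3,4) capped by W -> flip
Dir E: edge -> no flip
Dir SW: first cell '.' (not opp) -> no flip
Dir S: first cell '.' (not opp) -> no flip
Dir SE: edge -> no flip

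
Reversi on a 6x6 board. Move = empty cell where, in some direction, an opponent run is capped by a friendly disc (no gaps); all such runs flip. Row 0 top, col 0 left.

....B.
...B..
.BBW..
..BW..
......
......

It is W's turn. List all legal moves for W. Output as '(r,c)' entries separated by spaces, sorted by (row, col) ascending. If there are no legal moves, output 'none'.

Answer: (0,3) (1,1) (2,0) (3,1) (4,1)

Derivation:
(0,2): no bracket -> illegal
(0,3): flips 1 -> legal
(0,5): no bracket -> illegal
(1,0): no bracket -> illegal
(1,1): flips 1 -> legal
(1,2): no bracket -> illegal
(1,4): no bracket -> illegal
(1,5): no bracket -> illegal
(2,0): flips 2 -> legal
(2,4): no bracket -> illegal
(3,0): no bracket -> illegal
(3,1): flips 1 -> legal
(4,1): flips 1 -> legal
(4,2): no bracket -> illegal
(4,3): no bracket -> illegal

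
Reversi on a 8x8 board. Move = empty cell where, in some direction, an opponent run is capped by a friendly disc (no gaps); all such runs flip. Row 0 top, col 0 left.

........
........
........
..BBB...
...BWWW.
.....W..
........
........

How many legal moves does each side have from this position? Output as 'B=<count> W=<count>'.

Answer: B=4 W=4

Derivation:
-- B to move --
(3,5): no bracket -> illegal
(3,6): no bracket -> illegal
(3,7): no bracket -> illegal
(4,7): flips 3 -> legal
(5,3): no bracket -> illegal
(5,4): flips 1 -> legal
(5,6): flips 1 -> legal
(5,7): no bracket -> illegal
(6,4): no bracket -> illegal
(6,5): no bracket -> illegal
(6,6): flips 2 -> legal
B mobility = 4
-- W to move --
(2,1): no bracket -> illegal
(2,2): flips 1 -> legal
(2,3): flips 1 -> legal
(2,4): flips 1 -> legal
(2,5): no bracket -> illegal
(3,1): no bracket -> illegal
(3,5): no bracket -> illegal
(4,1): no bracket -> illegal
(4,2): flips 1 -> legal
(5,2): no bracket -> illegal
(5,3): no bracket -> illegal
(5,4): no bracket -> illegal
W mobility = 4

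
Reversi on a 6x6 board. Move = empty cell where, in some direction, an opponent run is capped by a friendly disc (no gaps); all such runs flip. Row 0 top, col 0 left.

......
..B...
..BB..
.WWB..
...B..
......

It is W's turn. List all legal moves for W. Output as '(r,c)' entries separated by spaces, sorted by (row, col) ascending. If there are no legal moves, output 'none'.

(0,1): no bracket -> illegal
(0,2): flips 2 -> legal
(0,3): no bracket -> illegal
(1,1): no bracket -> illegal
(1,3): flips 1 -> legal
(1,4): flips 1 -> legal
(2,1): no bracket -> illegal
(2,4): no bracket -> illegal
(3,4): flips 1 -> legal
(4,2): no bracket -> illegal
(4,4): no bracket -> illegal
(5,2): no bracket -> illegal
(5,3): no bracket -> illegal
(5,4): flips 1 -> legal

Answer: (0,2) (1,3) (1,4) (3,4) (5,4)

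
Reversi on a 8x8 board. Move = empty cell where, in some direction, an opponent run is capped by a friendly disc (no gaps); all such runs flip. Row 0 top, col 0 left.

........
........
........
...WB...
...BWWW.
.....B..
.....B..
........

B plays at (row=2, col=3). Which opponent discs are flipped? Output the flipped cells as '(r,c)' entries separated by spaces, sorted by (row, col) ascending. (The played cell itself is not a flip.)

Dir NW: first cell '.' (not opp) -> no flip
Dir N: first cell '.' (not opp) -> no flip
Dir NE: first cell '.' (not opp) -> no flip
Dir W: first cell '.' (not opp) -> no flip
Dir E: first cell '.' (not opp) -> no flip
Dir SW: first cell '.' (not opp) -> no flip
Dir S: opp run (3,3) capped by B -> flip
Dir SE: first cell 'B' (not opp) -> no flip

Answer: (3,3)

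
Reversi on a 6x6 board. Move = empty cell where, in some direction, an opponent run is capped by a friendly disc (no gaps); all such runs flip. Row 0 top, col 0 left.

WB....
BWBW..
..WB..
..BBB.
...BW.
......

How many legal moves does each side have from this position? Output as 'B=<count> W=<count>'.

-- B to move --
(0,2): no bracket -> illegal
(0,3): flips 1 -> legal
(0,4): no bracket -> illegal
(1,4): flips 1 -> legal
(2,0): no bracket -> illegal
(2,1): flips 2 -> legal
(2,4): no bracket -> illegal
(3,1): no bracket -> illegal
(3,5): no bracket -> illegal
(4,5): flips 1 -> legal
(5,3): no bracket -> illegal
(5,4): flips 1 -> legal
(5,5): flips 1 -> legal
B mobility = 6
-- W to move --
(0,2): flips 2 -> legal
(0,3): no bracket -> illegal
(1,4): no bracket -> illegal
(2,0): flips 1 -> legal
(2,1): no bracket -> illegal
(2,4): flips 2 -> legal
(2,5): no bracket -> illegal
(3,1): no bracket -> illegal
(3,5): no bracket -> illegal
(4,1): no bracket -> illegal
(4,2): flips 2 -> legal
(4,5): no bracket -> illegal
(5,2): no bracket -> illegal
(5,3): flips 3 -> legal
(5,4): no bracket -> illegal
W mobility = 5

Answer: B=6 W=5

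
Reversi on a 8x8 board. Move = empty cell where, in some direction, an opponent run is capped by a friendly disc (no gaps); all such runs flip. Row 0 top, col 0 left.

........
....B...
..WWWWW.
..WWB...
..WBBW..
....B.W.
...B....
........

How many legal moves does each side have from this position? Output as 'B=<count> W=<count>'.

-- B to move --
(1,1): flips 2 -> legal
(1,2): flips 1 -> legal
(1,3): flips 2 -> legal
(1,5): no bracket -> illegal
(1,6): flips 1 -> legal
(1,7): no bracket -> illegal
(2,1): flips 1 -> legal
(2,7): no bracket -> illegal
(3,1): flips 2 -> legal
(3,5): no bracket -> illegal
(3,6): flips 2 -> legal
(3,7): no bracket -> illegal
(4,1): flips 3 -> legal
(4,6): flips 1 -> legal
(4,7): no bracket -> illegal
(5,1): no bracket -> illegal
(5,2): no bracket -> illegal
(5,3): no bracket -> illegal
(5,5): no bracket -> illegal
(5,7): no bracket -> illegal
(6,5): no bracket -> illegal
(6,6): no bracket -> illegal
(6,7): flips 2 -> legal
B mobility = 10
-- W to move --
(0,3): flips 1 -> legal
(0,4): flips 1 -> legal
(0,5): flips 1 -> legal
(1,3): no bracket -> illegal
(1,5): no bracket -> illegal
(3,5): flips 1 -> legal
(5,2): flips 2 -> legal
(5,3): flips 1 -> legal
(5,5): flips 1 -> legal
(6,2): no bracket -> illegal
(6,4): flips 3 -> legal
(6,5): flips 2 -> legal
(7,2): flips 2 -> legal
(7,3): no bracket -> illegal
(7,4): no bracket -> illegal
W mobility = 10

Answer: B=10 W=10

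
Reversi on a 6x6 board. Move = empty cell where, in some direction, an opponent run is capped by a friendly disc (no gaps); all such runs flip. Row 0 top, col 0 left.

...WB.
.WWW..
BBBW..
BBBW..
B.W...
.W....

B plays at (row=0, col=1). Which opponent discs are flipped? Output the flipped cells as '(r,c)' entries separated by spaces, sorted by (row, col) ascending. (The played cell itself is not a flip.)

Answer: (1,1)

Derivation:
Dir NW: edge -> no flip
Dir N: edge -> no flip
Dir NE: edge -> no flip
Dir W: first cell '.' (not opp) -> no flip
Dir E: first cell '.' (not opp) -> no flip
Dir SW: first cell '.' (not opp) -> no flip
Dir S: opp run (1,1) capped by B -> flip
Dir SE: opp run (1,2) (2,3), next='.' -> no flip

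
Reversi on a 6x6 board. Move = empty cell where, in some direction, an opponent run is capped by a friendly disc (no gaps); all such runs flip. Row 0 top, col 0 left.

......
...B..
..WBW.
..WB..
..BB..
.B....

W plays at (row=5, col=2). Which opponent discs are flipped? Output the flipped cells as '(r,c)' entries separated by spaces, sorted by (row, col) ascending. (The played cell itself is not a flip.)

Dir NW: first cell '.' (not opp) -> no flip
Dir N: opp run (4,2) capped by W -> flip
Dir NE: opp run (4,3), next='.' -> no flip
Dir W: opp run (5,1), next='.' -> no flip
Dir E: first cell '.' (not opp) -> no flip
Dir SW: edge -> no flip
Dir S: edge -> no flip
Dir SE: edge -> no flip

Answer: (4,2)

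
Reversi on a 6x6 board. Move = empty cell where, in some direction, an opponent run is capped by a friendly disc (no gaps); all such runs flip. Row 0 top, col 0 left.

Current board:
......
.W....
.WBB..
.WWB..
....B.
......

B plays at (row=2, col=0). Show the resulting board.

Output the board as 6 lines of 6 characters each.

Answer: ......
.W....
BBBB..
.WWB..
....B.
......

Derivation:
Place B at (2,0); scan 8 dirs for brackets.
Dir NW: edge -> no flip
Dir N: first cell '.' (not opp) -> no flip
Dir NE: opp run (1,1), next='.' -> no flip
Dir W: edge -> no flip
Dir E: opp run (2,1) capped by B -> flip
Dir SW: edge -> no flip
Dir S: first cell '.' (not opp) -> no flip
Dir SE: opp run (3,1), next='.' -> no flip
All flips: (2,1)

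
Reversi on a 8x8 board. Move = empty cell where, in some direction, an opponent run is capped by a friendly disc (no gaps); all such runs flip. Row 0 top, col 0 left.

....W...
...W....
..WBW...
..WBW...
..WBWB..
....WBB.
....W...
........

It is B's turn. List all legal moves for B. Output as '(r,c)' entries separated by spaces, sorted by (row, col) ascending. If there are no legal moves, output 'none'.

Answer: (0,3) (1,1) (1,5) (2,1) (2,5) (3,1) (3,5) (4,1) (5,1) (5,3) (6,3) (6,5) (7,3)

Derivation:
(0,2): no bracket -> illegal
(0,3): flips 1 -> legal
(0,5): no bracket -> illegal
(1,1): flips 1 -> legal
(1,2): no bracket -> illegal
(1,4): no bracket -> illegal
(1,5): flips 1 -> legal
(2,1): flips 2 -> legal
(2,5): flips 2 -> legal
(3,1): flips 1 -> legal
(3,5): flips 1 -> legal
(4,1): flips 2 -> legal
(5,1): flips 1 -> legal
(5,2): no bracket -> illegal
(5,3): flips 1 -> legal
(6,3): flips 1 -> legal
(6,5): flips 1 -> legal
(7,3): flips 1 -> legal
(7,4): no bracket -> illegal
(7,5): no bracket -> illegal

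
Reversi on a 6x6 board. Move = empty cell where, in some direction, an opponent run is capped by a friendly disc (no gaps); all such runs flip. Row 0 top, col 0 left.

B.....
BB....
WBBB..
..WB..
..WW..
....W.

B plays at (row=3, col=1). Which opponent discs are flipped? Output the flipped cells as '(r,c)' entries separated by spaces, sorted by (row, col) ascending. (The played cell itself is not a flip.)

Dir NW: opp run (2,0), next=edge -> no flip
Dir N: first cell 'B' (not opp) -> no flip
Dir NE: first cell 'B' (not opp) -> no flip
Dir W: first cell '.' (not opp) -> no flip
Dir E: opp run (3,2) capped by B -> flip
Dir SW: first cell '.' (not opp) -> no flip
Dir S: first cell '.' (not opp) -> no flip
Dir SE: opp run (4,2), next='.' -> no flip

Answer: (3,2)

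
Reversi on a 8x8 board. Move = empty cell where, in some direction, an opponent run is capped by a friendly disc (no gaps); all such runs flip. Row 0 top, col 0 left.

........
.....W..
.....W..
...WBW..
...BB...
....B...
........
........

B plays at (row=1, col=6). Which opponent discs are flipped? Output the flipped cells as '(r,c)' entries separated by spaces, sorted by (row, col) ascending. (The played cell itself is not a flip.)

Answer: (2,5)

Derivation:
Dir NW: first cell '.' (not opp) -> no flip
Dir N: first cell '.' (not opp) -> no flip
Dir NE: first cell '.' (not opp) -> no flip
Dir W: opp run (1,5), next='.' -> no flip
Dir E: first cell '.' (not opp) -> no flip
Dir SW: opp run (2,5) capped by B -> flip
Dir S: first cell '.' (not opp) -> no flip
Dir SE: first cell '.' (not opp) -> no flip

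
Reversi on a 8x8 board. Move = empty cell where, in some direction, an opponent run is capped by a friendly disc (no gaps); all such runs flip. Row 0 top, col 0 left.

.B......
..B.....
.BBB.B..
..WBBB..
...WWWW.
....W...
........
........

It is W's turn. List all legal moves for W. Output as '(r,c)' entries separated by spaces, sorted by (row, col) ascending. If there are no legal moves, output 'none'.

(0,0): no bracket -> illegal
(0,2): flips 2 -> legal
(0,3): no bracket -> illegal
(1,0): flips 1 -> legal
(1,1): flips 2 -> legal
(1,3): flips 2 -> legal
(1,4): flips 1 -> legal
(1,5): flips 2 -> legal
(1,6): flips 2 -> legal
(2,0): no bracket -> illegal
(2,4): flips 2 -> legal
(2,6): flips 1 -> legal
(3,0): no bracket -> illegal
(3,1): no bracket -> illegal
(3,6): flips 3 -> legal
(4,2): no bracket -> illegal

Answer: (0,2) (1,0) (1,1) (1,3) (1,4) (1,5) (1,6) (2,4) (2,6) (3,6)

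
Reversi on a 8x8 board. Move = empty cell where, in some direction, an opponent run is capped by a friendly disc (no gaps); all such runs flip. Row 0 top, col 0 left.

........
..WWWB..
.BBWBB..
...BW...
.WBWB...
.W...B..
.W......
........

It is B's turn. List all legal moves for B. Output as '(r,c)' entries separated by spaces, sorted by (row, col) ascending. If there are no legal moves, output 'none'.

Answer: (0,2) (0,3) (0,4) (1,1) (3,5) (4,0) (5,2) (5,3) (6,0)

Derivation:
(0,1): no bracket -> illegal
(0,2): flips 2 -> legal
(0,3): flips 4 -> legal
(0,4): flips 2 -> legal
(0,5): no bracket -> illegal
(1,1): flips 3 -> legal
(3,0): no bracket -> illegal
(3,1): no bracket -> illegal
(3,2): no bracket -> illegal
(3,5): flips 1 -> legal
(4,0): flips 1 -> legal
(4,5): no bracket -> illegal
(5,0): no bracket -> illegal
(5,2): flips 2 -> legal
(5,3): flips 1 -> legal
(5,4): no bracket -> illegal
(6,0): flips 1 -> legal
(6,2): no bracket -> illegal
(7,0): no bracket -> illegal
(7,1): no bracket -> illegal
(7,2): no bracket -> illegal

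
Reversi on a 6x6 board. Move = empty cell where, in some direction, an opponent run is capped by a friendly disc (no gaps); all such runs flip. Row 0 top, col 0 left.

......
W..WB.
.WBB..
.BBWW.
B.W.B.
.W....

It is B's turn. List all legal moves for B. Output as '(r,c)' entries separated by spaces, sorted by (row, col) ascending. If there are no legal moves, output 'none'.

(0,0): no bracket -> illegal
(0,1): no bracket -> illegal
(0,2): no bracket -> illegal
(0,3): flips 1 -> legal
(0,4): flips 1 -> legal
(1,1): flips 1 -> legal
(1,2): flips 1 -> legal
(2,0): flips 1 -> legal
(2,4): flips 1 -> legal
(2,5): no bracket -> illegal
(3,0): no bracket -> illegal
(3,5): flips 2 -> legal
(4,1): no bracket -> illegal
(4,3): flips 1 -> legal
(4,5): flips 1 -> legal
(5,0): no bracket -> illegal
(5,2): flips 1 -> legal
(5,3): flips 1 -> legal

Answer: (0,3) (0,4) (1,1) (1,2) (2,0) (2,4) (3,5) (4,3) (4,5) (5,2) (5,3)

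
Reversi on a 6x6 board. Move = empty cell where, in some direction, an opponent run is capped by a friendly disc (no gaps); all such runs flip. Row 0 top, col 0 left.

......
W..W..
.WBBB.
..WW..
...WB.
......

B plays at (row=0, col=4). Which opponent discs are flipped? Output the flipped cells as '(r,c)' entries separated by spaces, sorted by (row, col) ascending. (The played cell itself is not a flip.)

Dir NW: edge -> no flip
Dir N: edge -> no flip
Dir NE: edge -> no flip
Dir W: first cell '.' (not opp) -> no flip
Dir E: first cell '.' (not opp) -> no flip
Dir SW: opp run (1,3) capped by B -> flip
Dir S: first cell '.' (not opp) -> no flip
Dir SE: first cell '.' (not opp) -> no flip

Answer: (1,3)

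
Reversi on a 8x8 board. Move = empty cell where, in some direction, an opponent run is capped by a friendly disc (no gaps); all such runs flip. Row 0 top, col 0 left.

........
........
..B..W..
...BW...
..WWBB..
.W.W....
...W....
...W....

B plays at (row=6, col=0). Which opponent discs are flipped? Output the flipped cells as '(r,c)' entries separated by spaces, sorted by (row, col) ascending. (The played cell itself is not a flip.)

Answer: (4,2) (5,1)

Derivation:
Dir NW: edge -> no flip
Dir N: first cell '.' (not opp) -> no flip
Dir NE: opp run (5,1) (4,2) capped by B -> flip
Dir W: edge -> no flip
Dir E: first cell '.' (not opp) -> no flip
Dir SW: edge -> no flip
Dir S: first cell '.' (not opp) -> no flip
Dir SE: first cell '.' (not opp) -> no flip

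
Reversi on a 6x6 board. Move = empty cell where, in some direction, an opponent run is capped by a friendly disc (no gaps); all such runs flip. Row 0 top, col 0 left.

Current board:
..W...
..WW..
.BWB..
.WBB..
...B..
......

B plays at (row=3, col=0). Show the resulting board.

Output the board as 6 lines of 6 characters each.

Place B at (3,0); scan 8 dirs for brackets.
Dir NW: edge -> no flip
Dir N: first cell '.' (not opp) -> no flip
Dir NE: first cell 'B' (not opp) -> no flip
Dir W: edge -> no flip
Dir E: opp run (3,1) capped by B -> flip
Dir SW: edge -> no flip
Dir S: first cell '.' (not opp) -> no flip
Dir SE: first cell '.' (not opp) -> no flip
All flips: (3,1)

Answer: ..W...
..WW..
.BWB..
BBBB..
...B..
......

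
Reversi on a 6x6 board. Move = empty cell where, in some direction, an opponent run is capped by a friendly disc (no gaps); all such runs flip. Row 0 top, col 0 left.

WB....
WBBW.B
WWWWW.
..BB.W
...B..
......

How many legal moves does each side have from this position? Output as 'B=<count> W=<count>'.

Answer: B=5 W=7

Derivation:
-- B to move --
(0,2): no bracket -> illegal
(0,3): flips 2 -> legal
(0,4): no bracket -> illegal
(1,4): flips 2 -> legal
(2,5): no bracket -> illegal
(3,0): flips 1 -> legal
(3,1): flips 1 -> legal
(3,4): flips 1 -> legal
(4,4): no bracket -> illegal
(4,5): no bracket -> illegal
B mobility = 5
-- W to move --
(0,2): flips 3 -> legal
(0,3): flips 1 -> legal
(0,4): no bracket -> illegal
(0,5): no bracket -> illegal
(1,4): no bracket -> illegal
(2,5): no bracket -> illegal
(3,1): no bracket -> illegal
(3,4): no bracket -> illegal
(4,1): flips 1 -> legal
(4,2): flips 2 -> legal
(4,4): flips 1 -> legal
(5,2): no bracket -> illegal
(5,3): flips 2 -> legal
(5,4): flips 2 -> legal
W mobility = 7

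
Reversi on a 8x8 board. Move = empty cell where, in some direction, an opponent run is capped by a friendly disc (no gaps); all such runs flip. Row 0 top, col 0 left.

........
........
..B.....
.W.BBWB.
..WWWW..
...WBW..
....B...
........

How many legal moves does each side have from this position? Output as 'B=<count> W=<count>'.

Answer: B=9 W=13

Derivation:
-- B to move --
(2,0): flips 3 -> legal
(2,1): no bracket -> illegal
(2,4): no bracket -> illegal
(2,5): no bracket -> illegal
(2,6): no bracket -> illegal
(3,0): no bracket -> illegal
(3,2): flips 1 -> legal
(4,0): flips 1 -> legal
(4,1): no bracket -> illegal
(4,6): flips 1 -> legal
(5,1): flips 1 -> legal
(5,2): flips 2 -> legal
(5,6): flips 2 -> legal
(6,2): no bracket -> illegal
(6,3): flips 2 -> legal
(6,5): no bracket -> illegal
(6,6): flips 2 -> legal
B mobility = 9
-- W to move --
(1,1): flips 2 -> legal
(1,2): no bracket -> illegal
(1,3): flips 1 -> legal
(2,1): no bracket -> illegal
(2,3): flips 2 -> legal
(2,4): flips 2 -> legal
(2,5): flips 1 -> legal
(2,6): no bracket -> illegal
(2,7): flips 1 -> legal
(3,2): flips 2 -> legal
(3,7): flips 1 -> legal
(4,6): no bracket -> illegal
(4,7): no bracket -> illegal
(6,3): flips 1 -> legal
(6,5): flips 1 -> legal
(7,3): flips 1 -> legal
(7,4): flips 2 -> legal
(7,5): flips 1 -> legal
W mobility = 13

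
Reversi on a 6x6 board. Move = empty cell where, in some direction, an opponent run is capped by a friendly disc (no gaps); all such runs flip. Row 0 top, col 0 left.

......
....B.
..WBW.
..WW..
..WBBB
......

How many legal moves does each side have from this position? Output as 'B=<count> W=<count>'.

Answer: B=5 W=6

Derivation:
-- B to move --
(1,1): flips 2 -> legal
(1,2): no bracket -> illegal
(1,3): no bracket -> illegal
(1,5): no bracket -> illegal
(2,1): flips 2 -> legal
(2,5): flips 1 -> legal
(3,1): no bracket -> illegal
(3,4): flips 1 -> legal
(3,5): no bracket -> illegal
(4,1): flips 2 -> legal
(5,1): no bracket -> illegal
(5,2): no bracket -> illegal
(5,3): no bracket -> illegal
B mobility = 5
-- W to move --
(0,3): no bracket -> illegal
(0,4): flips 1 -> legal
(0,5): flips 2 -> legal
(1,2): no bracket -> illegal
(1,3): flips 1 -> legal
(1,5): no bracket -> illegal
(2,5): no bracket -> illegal
(3,4): no bracket -> illegal
(3,5): no bracket -> illegal
(5,2): no bracket -> illegal
(5,3): flips 1 -> legal
(5,4): flips 1 -> legal
(5,5): flips 1 -> legal
W mobility = 6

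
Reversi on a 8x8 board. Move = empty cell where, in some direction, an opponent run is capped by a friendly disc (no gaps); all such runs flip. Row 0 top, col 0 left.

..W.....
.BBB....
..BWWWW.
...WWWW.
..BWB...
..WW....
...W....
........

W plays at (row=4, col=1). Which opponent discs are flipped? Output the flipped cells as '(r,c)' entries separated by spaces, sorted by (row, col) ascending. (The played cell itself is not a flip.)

Answer: (4,2)

Derivation:
Dir NW: first cell '.' (not opp) -> no flip
Dir N: first cell '.' (not opp) -> no flip
Dir NE: first cell '.' (not opp) -> no flip
Dir W: first cell '.' (not opp) -> no flip
Dir E: opp run (4,2) capped by W -> flip
Dir SW: first cell '.' (not opp) -> no flip
Dir S: first cell '.' (not opp) -> no flip
Dir SE: first cell 'W' (not opp) -> no flip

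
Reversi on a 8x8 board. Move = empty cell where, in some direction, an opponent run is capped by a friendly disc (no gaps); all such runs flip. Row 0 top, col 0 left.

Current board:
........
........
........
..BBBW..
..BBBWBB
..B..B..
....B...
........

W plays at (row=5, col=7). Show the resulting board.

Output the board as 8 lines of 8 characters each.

Answer: ........
........
........
..BBBW..
..BBBWWB
..B..B.W
....B...
........

Derivation:
Place W at (5,7); scan 8 dirs for brackets.
Dir NW: opp run (4,6) capped by W -> flip
Dir N: opp run (4,7), next='.' -> no flip
Dir NE: edge -> no flip
Dir W: first cell '.' (not opp) -> no flip
Dir E: edge -> no flip
Dir SW: first cell '.' (not opp) -> no flip
Dir S: first cell '.' (not opp) -> no flip
Dir SE: edge -> no flip
All flips: (4,6)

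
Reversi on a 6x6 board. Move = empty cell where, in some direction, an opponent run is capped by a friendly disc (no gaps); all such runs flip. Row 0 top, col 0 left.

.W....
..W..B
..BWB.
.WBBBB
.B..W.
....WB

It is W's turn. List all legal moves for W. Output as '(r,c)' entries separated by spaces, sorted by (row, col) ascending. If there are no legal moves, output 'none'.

Answer: (1,1) (1,3) (1,4) (2,1) (2,5) (4,2) (4,3) (4,5) (5,0) (5,1)

Derivation:
(0,4): no bracket -> illegal
(0,5): no bracket -> illegal
(1,1): flips 2 -> legal
(1,3): flips 1 -> legal
(1,4): flips 2 -> legal
(2,1): flips 1 -> legal
(2,5): flips 1 -> legal
(3,0): no bracket -> illegal
(4,0): no bracket -> illegal
(4,2): flips 2 -> legal
(4,3): flips 1 -> legal
(4,5): flips 1 -> legal
(5,0): flips 2 -> legal
(5,1): flips 1 -> legal
(5,2): no bracket -> illegal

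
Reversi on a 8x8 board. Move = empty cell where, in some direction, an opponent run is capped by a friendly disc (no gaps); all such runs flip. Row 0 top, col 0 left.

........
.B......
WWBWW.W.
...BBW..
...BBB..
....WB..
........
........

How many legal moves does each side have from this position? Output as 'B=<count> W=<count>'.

-- B to move --
(1,0): no bracket -> illegal
(1,2): flips 1 -> legal
(1,3): flips 1 -> legal
(1,4): flips 1 -> legal
(1,5): flips 1 -> legal
(1,6): no bracket -> illegal
(1,7): flips 2 -> legal
(2,5): flips 3 -> legal
(2,7): no bracket -> illegal
(3,0): no bracket -> illegal
(3,1): flips 1 -> legal
(3,2): no bracket -> illegal
(3,6): flips 1 -> legal
(3,7): no bracket -> illegal
(4,6): no bracket -> illegal
(5,3): flips 1 -> legal
(6,3): flips 1 -> legal
(6,4): flips 1 -> legal
(6,5): flips 1 -> legal
B mobility = 12
-- W to move --
(0,0): no bracket -> illegal
(0,1): flips 1 -> legal
(0,2): flips 1 -> legal
(1,0): no bracket -> illegal
(1,2): no bracket -> illegal
(1,3): no bracket -> illegal
(2,5): no bracket -> illegal
(3,1): no bracket -> illegal
(3,2): flips 3 -> legal
(3,6): flips 1 -> legal
(4,2): flips 1 -> legal
(4,6): no bracket -> illegal
(5,2): no bracket -> illegal
(5,3): flips 3 -> legal
(5,6): flips 3 -> legal
(6,4): no bracket -> illegal
(6,5): flips 2 -> legal
(6,6): no bracket -> illegal
W mobility = 8

Answer: B=12 W=8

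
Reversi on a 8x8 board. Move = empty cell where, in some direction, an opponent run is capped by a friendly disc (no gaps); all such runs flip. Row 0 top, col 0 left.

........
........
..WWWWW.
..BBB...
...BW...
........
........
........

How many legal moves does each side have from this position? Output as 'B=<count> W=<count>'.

Answer: B=9 W=5

Derivation:
-- B to move --
(1,1): flips 1 -> legal
(1,2): flips 2 -> legal
(1,3): flips 1 -> legal
(1,4): flips 2 -> legal
(1,5): flips 1 -> legal
(1,6): flips 1 -> legal
(1,7): no bracket -> illegal
(2,1): no bracket -> illegal
(2,7): no bracket -> illegal
(3,1): no bracket -> illegal
(3,5): no bracket -> illegal
(3,6): no bracket -> illegal
(3,7): no bracket -> illegal
(4,5): flips 1 -> legal
(5,3): no bracket -> illegal
(5,4): flips 1 -> legal
(5,5): flips 1 -> legal
B mobility = 9
-- W to move --
(2,1): no bracket -> illegal
(3,1): no bracket -> illegal
(3,5): no bracket -> illegal
(4,1): flips 1 -> legal
(4,2): flips 3 -> legal
(4,5): flips 1 -> legal
(5,2): flips 2 -> legal
(5,3): flips 2 -> legal
(5,4): no bracket -> illegal
W mobility = 5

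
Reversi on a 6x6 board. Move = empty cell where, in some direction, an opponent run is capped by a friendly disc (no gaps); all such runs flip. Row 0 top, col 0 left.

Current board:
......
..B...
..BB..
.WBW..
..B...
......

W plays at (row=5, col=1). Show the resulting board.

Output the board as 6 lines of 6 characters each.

Answer: ......
..B...
..BB..
.WBW..
..W...
.W....

Derivation:
Place W at (5,1); scan 8 dirs for brackets.
Dir NW: first cell '.' (not opp) -> no flip
Dir N: first cell '.' (not opp) -> no flip
Dir NE: opp run (4,2) capped by W -> flip
Dir W: first cell '.' (not opp) -> no flip
Dir E: first cell '.' (not opp) -> no flip
Dir SW: edge -> no flip
Dir S: edge -> no flip
Dir SE: edge -> no flip
All flips: (4,2)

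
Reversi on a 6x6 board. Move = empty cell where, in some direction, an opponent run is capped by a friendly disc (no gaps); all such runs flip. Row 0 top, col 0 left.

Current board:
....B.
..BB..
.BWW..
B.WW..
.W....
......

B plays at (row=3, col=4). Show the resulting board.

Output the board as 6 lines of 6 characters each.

Place B at (3,4); scan 8 dirs for brackets.
Dir NW: opp run (2,3) capped by B -> flip
Dir N: first cell '.' (not opp) -> no flip
Dir NE: first cell '.' (not opp) -> no flip
Dir W: opp run (3,3) (3,2), next='.' -> no flip
Dir E: first cell '.' (not opp) -> no flip
Dir SW: first cell '.' (not opp) -> no flip
Dir S: first cell '.' (not opp) -> no flip
Dir SE: first cell '.' (not opp) -> no flip
All flips: (2,3)

Answer: ....B.
..BB..
.BWB..
B.WWB.
.W....
......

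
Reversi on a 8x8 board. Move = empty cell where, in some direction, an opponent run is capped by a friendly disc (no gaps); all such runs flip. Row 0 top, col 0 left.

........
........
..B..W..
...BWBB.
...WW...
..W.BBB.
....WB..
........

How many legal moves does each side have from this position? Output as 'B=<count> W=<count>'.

-- B to move --
(1,4): flips 1 -> legal
(1,5): flips 1 -> legal
(1,6): no bracket -> illegal
(2,3): no bracket -> illegal
(2,4): flips 2 -> legal
(2,6): no bracket -> illegal
(3,2): flips 1 -> legal
(4,1): no bracket -> illegal
(4,2): no bracket -> illegal
(4,5): no bracket -> illegal
(5,1): no bracket -> illegal
(5,3): flips 2 -> legal
(6,1): no bracket -> illegal
(6,2): no bracket -> illegal
(6,3): flips 1 -> legal
(7,3): flips 1 -> legal
(7,4): flips 1 -> legal
(7,5): no bracket -> illegal
B mobility = 8
-- W to move --
(1,1): flips 2 -> legal
(1,2): no bracket -> illegal
(1,3): no bracket -> illegal
(2,1): no bracket -> illegal
(2,3): flips 1 -> legal
(2,4): no bracket -> illegal
(2,6): flips 1 -> legal
(2,7): no bracket -> illegal
(3,1): no bracket -> illegal
(3,2): flips 1 -> legal
(3,7): flips 2 -> legal
(4,2): no bracket -> illegal
(4,5): flips 1 -> legal
(4,6): flips 1 -> legal
(4,7): flips 1 -> legal
(5,3): no bracket -> illegal
(5,7): no bracket -> illegal
(6,3): no bracket -> illegal
(6,6): flips 2 -> legal
(6,7): no bracket -> illegal
(7,4): no bracket -> illegal
(7,5): no bracket -> illegal
(7,6): flips 2 -> legal
W mobility = 10

Answer: B=8 W=10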